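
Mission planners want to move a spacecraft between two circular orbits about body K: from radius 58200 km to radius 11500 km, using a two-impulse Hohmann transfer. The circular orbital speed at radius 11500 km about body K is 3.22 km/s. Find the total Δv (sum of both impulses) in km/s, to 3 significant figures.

From the circular-orbit relation v² = μ/r at r = 11500 km: μ = v²r = (3.22)² × 11500 = 1.19237×10^5 km³/s².
Transfer-ellipse semi-major axis a_t = (r₁ + r₂)/2 = (58200 + 11500)/2 = 34850 km.
At r₁ the circular-orbit speed is v₁ = √(μ/r₁) = 1.4313 km/s.
On the transfer ellipse at r₁, vis-viva equation gives v_a = √[μ(2/r₁ − 1/a_t)] = 0.82223 km/s.
First burn Δv₁ = |v_a − v₁| = 0.6091 km/s.
At r₂, v₂ = √(μ/r₂) = 3.2200 km/s.
Transfer-orbit speed at r₂: v_p = √[μ(2/r₂ − 1/a_t)] = 4.1612 km/s.
Second burn Δv₂ = |v₂ − v_p| = 0.9412 km/s.
Δv = Δv₁ + Δv₂ = 0.6091 + 0.9412 = 1.550 km/s.

Δv = 1.55 km/s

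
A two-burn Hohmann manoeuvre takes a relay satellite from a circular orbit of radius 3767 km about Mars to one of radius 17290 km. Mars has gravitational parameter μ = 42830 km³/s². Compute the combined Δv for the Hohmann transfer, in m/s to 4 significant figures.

Δv = 1582 m/s

Semi-major axis of the transfer orbit: a_t = (3767 + 17290)/2 = 10528.5 km.
Circular speed at r₁: v₁ = √(μ/r₁) = √(42830/3767) = 3.3719120 km/s.
On the transfer ellipse at r₁, vis-viva equation gives v_p = √[μ(2/r₁ − 1/a_t)] = 4.3210618 km/s.
First burn Δv₁ = |v_p − v₁| = 0.9491 km/s.
At r₂, v₂ = √(μ/r₂) = 1.5739 km/s.
Transfer-orbit speed at r₂: v_a = √[μ(2/r₂ − 1/a_t)] = 0.94144 km/s.
Second burn Δv₂ = |v₂ − v_a| = 0.6325 km/s.
Total Δv = Δv₁ + Δv₂ = 1.582 km/s.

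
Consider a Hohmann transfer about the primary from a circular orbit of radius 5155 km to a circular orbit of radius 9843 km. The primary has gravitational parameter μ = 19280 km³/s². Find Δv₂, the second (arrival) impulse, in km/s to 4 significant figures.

The Hohmann ellipse has a_t = (r₁ + r₂)/2 = 7499 km.
On the circular orbit at r = 9843 km, v_c = √(μ/r) = 1.3996 km/s.
Vis-viva on the transfer ellipse at r = 9843 km gives v_t = √[μ(2/r − 1/a_t)] = 1.1604 km/s.
Δv₂ = |v_t − v_c| = |1.1604 − 1.3996| = 0.2392 km/s.

Δv₂ = 0.2392 km/s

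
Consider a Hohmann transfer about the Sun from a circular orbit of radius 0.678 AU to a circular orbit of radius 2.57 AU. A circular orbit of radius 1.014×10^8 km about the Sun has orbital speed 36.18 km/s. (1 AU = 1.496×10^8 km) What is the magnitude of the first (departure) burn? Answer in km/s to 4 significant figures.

From the circular-orbit relation v² = μ/r at r = 1.014×10^8 km: μ = v²r = (36.18)² × 1.014×10^8 = 1.32732×10^11 km³/s².
In km: r₁ = 0.678 × 1.496×10^8 = 1.014288×10^8 km; r₂ = 2.57 × 1.496×10^8 = 3.84472×10^8 km.
The Hohmann ellipse has a_t = (r₁ + r₂)/2 = 2.429504×10^8 km.
Circular speed at r = 1.014288×10^8 km: v_c = √(μ/r) = 36.175 km/s.
Transfer-orbit speed at the same r (vis-viva, a = a_t): v_t = √[μ(2/r − 1/a_t)] = 45.507 km/s.
Δv₁ = |v_t − v_c| = |45.507 − 36.175| = 9.332 km/s.

Δv₁ = 9.332 km/s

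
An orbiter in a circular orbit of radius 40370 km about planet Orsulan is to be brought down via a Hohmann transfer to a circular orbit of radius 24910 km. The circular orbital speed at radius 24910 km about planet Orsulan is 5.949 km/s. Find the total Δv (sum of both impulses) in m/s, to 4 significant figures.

Δv = 1258 m/s

From the circular-orbit relation v² = μ/r at r = 24910 km: μ = v²r = (5.949)² × 24910 = 8.81580×10^5 km³/s².
The Hohmann ellipse has a_t = (r₁ + r₂)/2 = 32640 km.
At r₁ the circular-orbit speed is v₁ = √(μ/r₁) = 4.6731 km/s.
On the transfer ellipse at r₁, vis-viva equation gives v_a = √[μ(2/r₁ − 1/a_t)] = 4.0824 km/s.
First burn Δv₁ = |v_a − v₁| = 0.5907 km/s.
Circular speed at r₂: v₂ = √(μ/r₂) = 5.949 km/s.
Transfer-orbit speed at r₂: v_p = √[μ(2/r₂ − 1/a_t)] = 6.616 km/s.
Second burn Δv₂ = |v₂ − v_p| = 0.6670 km/s.
Δv = Δv₁ + Δv₂ = 0.5907 + 0.6670 = 1.258 km/s.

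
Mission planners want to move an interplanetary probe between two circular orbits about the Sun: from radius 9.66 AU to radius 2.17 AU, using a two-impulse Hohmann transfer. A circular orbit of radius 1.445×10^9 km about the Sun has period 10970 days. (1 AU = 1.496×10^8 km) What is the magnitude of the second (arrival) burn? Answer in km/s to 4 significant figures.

Δv₂ = 5.617 km/s

From Kepler's third law T² = 4π²r³/μ at r = 1.445×10^9 km, T = 10970 days = 10970 × 86400 s = 9.47808×10^8 s: μ = 4π²r³/T² = 1.32594×10^11 km³/s².
In km: r₁ = 9.66 × 1.496×10^8 = 1.445136×10^9 km; r₂ = 2.17 × 1.496×10^8 = 3.24632×10^8 km.
Transfer-ellipse semi-major axis a_t = (r₁ + r₂)/2 = (1.445136×10^9 + 3.24632×10^8)/2 = 8.84884×10^8 km.
Circular speed at r = 3.24632×10^8 km: v_c = √(μ/r) = 20.210 km/s.
Transfer-orbit speed at the same r (vis-viva, a = a_t): v_t = √[μ(2/r − 1/a_t)] = 25.827 km/s.
Δv₂ = |v_t − v_c| = |25.827 − 20.210| = 5.617 km/s.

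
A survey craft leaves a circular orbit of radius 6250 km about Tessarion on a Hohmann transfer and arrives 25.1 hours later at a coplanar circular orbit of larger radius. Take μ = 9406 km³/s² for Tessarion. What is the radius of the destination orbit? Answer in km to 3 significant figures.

Transfer time t = 25.1 hours = 90360 s, and t = π√(a_t³/μ).
So a_t = (μ t²/π²)^(1/3) = (9406 × (90360)² / π²)^(1/3) = 19816 km.
Since a_t = (r₁ + r₂)/2, r₂ = 2a_t − r₁ = 2×19816 − 6250 = 33382 km.

r₂ = 33400 km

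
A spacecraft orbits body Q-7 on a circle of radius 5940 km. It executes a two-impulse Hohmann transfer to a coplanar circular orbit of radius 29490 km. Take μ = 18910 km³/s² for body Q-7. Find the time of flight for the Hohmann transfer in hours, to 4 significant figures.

Semi-major axis of the transfer orbit: a_t = (5940 + 29490)/2 = 17715 km.
Half the transfer-orbit period gives t = π√(a_t³/μ) = 53870 s.
Converting: 53870 s ÷ 3600 s/hour = 14.96 hours.

t = 14.96 hours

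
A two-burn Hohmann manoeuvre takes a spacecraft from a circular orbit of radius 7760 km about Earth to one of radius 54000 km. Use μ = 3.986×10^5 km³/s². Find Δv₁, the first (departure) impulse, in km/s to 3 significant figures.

Semi-major axis of the transfer orbit: a_t = (7760 + 54000)/2 = 30880 km.
Circular speed at r = 7760 km: v_c = √(μ/r) = 7.167 km/s.
Transfer-orbit speed at the same r (vis-viva, a = a_t): v_t = √[μ(2/r − 1/a_t)] = 9.478 km/s.
Δv₁ = |v_t − v_c| = |9.478 − 7.167| = 2.311 km/s.

Δv₁ = 2.31 km/s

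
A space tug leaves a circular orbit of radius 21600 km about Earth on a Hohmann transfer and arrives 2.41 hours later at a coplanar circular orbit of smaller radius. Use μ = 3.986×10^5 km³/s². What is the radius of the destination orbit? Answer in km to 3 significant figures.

r₂ = 7370 km

Transfer time t = 2.41 hours = 8676 s, and t = π√(a_t³/μ).
So a_t = (μ t²/π²)^(1/3) = (3.986×10^5 × (8676)² / π²)^(1/3) = 14486 km.
Since a_t = (r₁ + r₂)/2, r₂ = 2a_t − r₁ = 2×14486 − 21600 = 7372 km.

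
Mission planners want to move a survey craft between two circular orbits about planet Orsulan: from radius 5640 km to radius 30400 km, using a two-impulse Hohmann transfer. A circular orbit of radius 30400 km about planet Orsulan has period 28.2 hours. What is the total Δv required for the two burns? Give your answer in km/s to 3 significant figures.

Δv = 2.13 km/s

From Kepler's third law T² = 4π²r³/μ at r = 30400 km, T = 28.2 hours = 28.2 × 3600 s = 1.0152×10^5 s: μ = 4π²r³/T² = 1.07616×10^5 km³/s².
The Hohmann ellipse has a_t = (r₁ + r₂)/2 = 18020 km.
Circular speed at r₁: v₁ = √(μ/r₁) = √(1.07616×10^5/5640) = 4.3682 km/s.
On the transfer ellipse at r₁, vis-viva equation gives v_p = √[μ(2/r₁ − 1/a_t)] = 5.6736 km/s.
First burn Δv₁ = |v_p − v₁| = 1.305 km/s.
At r₂, v₂ = √(μ/r₂) = 1.8815 km/s.
Transfer-orbit speed at r₂: v_a = √[μ(2/r₂ − 1/a_t)] = 1.0526 km/s.
Second burn Δv₂ = |v₂ − v_a| = 0.8289 km/s.
Total Δv = Δv₁ + Δv₂ = 2.134 km/s.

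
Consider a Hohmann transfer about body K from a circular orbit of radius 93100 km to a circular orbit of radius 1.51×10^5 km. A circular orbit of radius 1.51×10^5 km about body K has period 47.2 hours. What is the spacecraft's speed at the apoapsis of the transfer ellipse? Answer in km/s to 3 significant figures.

From Kepler's third law T² = 4π²r³/μ at r = 1.51×10^5 km, T = 47.2 hours = 47.2 × 3600 s = 1.6992×10^5 s: μ = 4π²r³/T² = 4.70762×10^6 km³/s².
Transfer-ellipse semi-major axis a_t = (r₁ + r₂)/2 = (93100 + 1.510×10^5)/2 = 1.2205×10^5 km.
At apoapsis, r = 1.510×10^5 km.
Applying v² = μ(2/r − 1/a_t): v = 4.877 km/s.

v = 4.88 km/s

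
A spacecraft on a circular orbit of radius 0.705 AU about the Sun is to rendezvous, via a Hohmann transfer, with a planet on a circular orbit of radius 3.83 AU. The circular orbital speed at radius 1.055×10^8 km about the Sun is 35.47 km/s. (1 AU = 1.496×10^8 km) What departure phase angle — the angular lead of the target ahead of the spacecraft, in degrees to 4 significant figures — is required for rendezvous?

φ = 98.00°

From the circular-orbit relation v² = μ/r at r = 1.055×10^8 km: μ = v²r = (35.47)² × 1.055×10^8 = 1.32732×10^11 km³/s².
In km: r₁ = 0.705 × 1.496×10^8 = 1.05468×10^8 km; r₂ = 3.83 × 1.496×10^8 = 5.72968×10^8 km.
Semi-major axis of the transfer orbit: a_t = (1.05468×10^8 + 5.72968×10^8)/2 = 3.39218×10^8 km.
Transfer time t = π√(a_t³/μ) = 5.3874×10^7 s.
The target's mean motion on its circular orbit is ω₂ = √(μ/r₂³) = 2.6564×10^-8 rad/s.
Angle swept by the target during transfer: ω₂·t = 1.4311 rad = 82.00°.
The spacecraft traverses 180° on the transfer ellipse, so the target must lead by 180° − 82.00° = 98.00°.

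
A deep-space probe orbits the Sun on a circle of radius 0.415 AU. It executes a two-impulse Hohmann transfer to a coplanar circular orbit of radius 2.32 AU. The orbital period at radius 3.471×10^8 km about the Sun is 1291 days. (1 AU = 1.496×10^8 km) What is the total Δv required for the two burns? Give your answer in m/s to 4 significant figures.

From Kepler's third law T² = 4π²r³/μ at r = 3.471×10^8 km, T = 1291 days = 1291 × 86400 s = 1.115424×10^8 s: μ = 4π²r³/T² = 1.32692×10^11 km³/s².
In km: r₁ = 0.415 × 1.496×10^8 = 6.2084×10^7 km; r₂ = 2.32 × 1.496×10^8 = 3.47072×10^8 km.
Transfer-ellipse semi-major axis a_t = (r₁ + r₂)/2 = (6.2084×10^7 + 3.47072×10^8)/2 = 2.04578×10^8 km.
Circular speed at r₁: v₁ = √(μ/r₁) = √(1.32692×10^11/6.2084×10^7) = 46.23 km/s.
Transfer-orbit speed at r₁ (vis-viva): v_p = √[μ(2/r₁ − 1/a_t)] = 60.22 km/s.
First burn Δv₁ = |v_p − v₁| = 13.99 km/s.
At r₂, v₂ = √(μ/r₂) = 19.553 km/s.
Transfer-orbit speed at r₂: v_a = √[μ(2/r₂ − 1/a_t)] = 10.771 km/s.
Second burn Δv₂ = |v₂ − v_a| = 8.782 km/s.
Δv = Δv₁ + Δv₂ = 13.99 + 8.782 = 22.77 km/s.

Δv = 22770 m/s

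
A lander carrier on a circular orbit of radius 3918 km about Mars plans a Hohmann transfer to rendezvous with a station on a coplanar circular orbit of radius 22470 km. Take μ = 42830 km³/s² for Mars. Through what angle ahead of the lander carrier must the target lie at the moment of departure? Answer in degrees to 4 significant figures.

Semi-major axis of the transfer orbit: a_t = (3918 + 22470)/2 = 13194 km.
The half-period of the transfer ellipse is t = π√(a_t³/μ) = 23006.0 s.
The target's mean motion on its circular orbit is ω₂ = √(μ/r₂³) = 6.14426×10^-5 rad/s.
Angle swept by the target during transfer: ω₂·t = 1.4135 rad = 80.99°.
The lander carrier traverses 180° on the transfer ellipse, so the target must lead by 180° − 80.99° = 99.01°.

φ = 99.01°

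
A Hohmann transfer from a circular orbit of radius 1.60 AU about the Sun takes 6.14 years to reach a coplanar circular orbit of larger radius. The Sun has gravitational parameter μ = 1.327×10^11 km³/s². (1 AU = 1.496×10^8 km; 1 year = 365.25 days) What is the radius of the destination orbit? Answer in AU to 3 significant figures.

In km: r₁ = 1.60 × 1.496×10^8 = 2.3936×10^8 km.
Transfer time t = 6.14 years × 365.25 × 86400 s = 1.93763664×10^8 s, and t = π√(a_t³/μ).
So a_t = (μ t²/π²)^(1/3) = (1.327×10^11 × (1.93763664×10^8)² / π²)^(1/3) = 7.9623×10^8 km.
Since a_t = (r₁ + r₂)/2, r₂ = 2a_t − r₁ = 2×7.9623×10^8 − 2.3936×10^8 = 1.3531×10^9 km.
In AU: r₂ = 1.3531×10^9 / 1.496×10^8 = 9.04 AU.

r₂ = 9.04 AU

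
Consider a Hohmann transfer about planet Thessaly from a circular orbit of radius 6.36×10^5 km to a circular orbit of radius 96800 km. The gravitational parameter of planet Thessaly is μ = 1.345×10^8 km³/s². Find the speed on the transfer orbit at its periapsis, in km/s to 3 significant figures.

The Hohmann ellipse has a_t = (r₁ + r₂)/2 = 3.664×10^5 km.
At periapsis, r = 96800 km.
Vis-viva: v = √[μ(2/r − 1/a_t)] = √[1.345×10^8 × (2/96800 − 1/3.664×10^5)] = 49.11 km/s.

v = 49.1 km/s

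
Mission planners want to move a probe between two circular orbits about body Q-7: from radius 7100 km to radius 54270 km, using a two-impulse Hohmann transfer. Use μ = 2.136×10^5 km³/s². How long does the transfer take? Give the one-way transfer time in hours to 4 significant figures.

t = 10.15 hours

Transfer-ellipse semi-major axis a_t = (r₁ + r₂)/2 = (7100 + 54270)/2 = 30685 km.
By Kepler's third law the transfer-orbit period is T = 2π√(a_t³/μ), so t = T/2 = 36540 s.
Converting: 36540 s ÷ 3600 s/hour = 10.15 hours.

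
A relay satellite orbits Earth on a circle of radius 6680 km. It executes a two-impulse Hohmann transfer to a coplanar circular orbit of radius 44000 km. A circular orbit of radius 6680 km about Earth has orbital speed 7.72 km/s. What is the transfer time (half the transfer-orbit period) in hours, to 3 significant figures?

t = 5.58 hours

From the circular-orbit relation v² = μ/r at r = 6680 km: μ = v²r = (7.72)² × 6680 = 3.98117×10^5 km³/s².
Transfer-ellipse semi-major axis a_t = (r₁ + r₂)/2 = (6680 + 44000)/2 = 25340 km.
Half the transfer-orbit period gives t = π√(a_t³/μ) = 20080 s.
Converting: 20080 s ÷ 3600 s/hour = 5.58 hours.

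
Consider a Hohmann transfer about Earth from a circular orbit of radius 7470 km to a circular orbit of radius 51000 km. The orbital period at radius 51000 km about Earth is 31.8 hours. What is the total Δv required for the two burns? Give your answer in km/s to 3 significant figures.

From Kepler's third law T² = 4π²r³/μ at r = 51000 km, T = 31.8 hours = 31.8 × 3600 s = 1.1448×10^5 s: μ = 4π²r³/T² = 3.99587×10^5 km³/s².
Semi-major axis of the transfer orbit: a_t = (7470 + 51000)/2 = 29235 km.
At r₁ the circular-orbit speed is v₁ = √(μ/r₁) = 7.314 km/s.
On the transfer ellipse at r₁, v² = μ(2/r − 1/a) gives v_p = √[μ(2/r₁ − 1/a_t)] = 9.660 km/s.
First burn Δv₁ = |v_p − v₁| = 2.346 km/s.
Circular speed at r₂: v₂ = √(μ/r₂) = 2.799 km/s.
Transfer-orbit speed at r₂: v_a = √[μ(2/r₂ − 1/a_t)] = 1.415 km/s.
Second burn Δv₂ = |v₂ − v_a| = 1.384 km/s.
Total Δv = Δv₁ + Δv₂ = 3.730 km/s.

Δv = 3.73 km/s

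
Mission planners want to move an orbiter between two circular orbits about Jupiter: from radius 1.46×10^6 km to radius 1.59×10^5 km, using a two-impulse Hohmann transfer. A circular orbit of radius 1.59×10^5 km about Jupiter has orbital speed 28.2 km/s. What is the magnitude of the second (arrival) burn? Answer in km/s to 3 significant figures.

Δv₂ = 9.67 km/s

From the circular-orbit relation v² = μ/r at r = 1.59×10^5 km: μ = v²r = (28.2)² × 1.59×10^5 = 1.26443×10^8 km³/s².
Semi-major axis of the transfer orbit: a_t = (1.460×10^6 + 1.590×10^5)/2 = 8.095×10^5 km.
Circular speed at r = 1.590×10^5 km: v_c = √(μ/r) = 28.200 km/s.
Vis-viva on the transfer ellipse at r = 1.590×10^5 km gives v_t = √[μ(2/r − 1/a_t)] = 37.872 km/s.
Δv₂ = |v_t − v_c| = |37.872 − 28.200| = 9.672 km/s.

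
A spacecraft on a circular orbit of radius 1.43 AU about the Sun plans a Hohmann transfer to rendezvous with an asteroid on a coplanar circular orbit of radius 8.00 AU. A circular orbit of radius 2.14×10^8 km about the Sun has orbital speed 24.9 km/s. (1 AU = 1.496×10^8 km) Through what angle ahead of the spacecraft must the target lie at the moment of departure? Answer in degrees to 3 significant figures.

From the circular-orbit relation v² = μ/r at r = 2.14×10^8 km: μ = v²r = (24.9)² × 2.14×10^8 = 1.32682×10^11 km³/s².
In km: r₁ = 1.43 × 1.496×10^8 = 2.13928×10^8 km; r₂ = 8.00 × 1.496×10^8 = 1.1968×10^9 km.
Semi-major axis of the transfer orbit: a_t = (2.13928×10^8 + 1.1968×10^9)/2 = 7.05364×10^8 km.
The half-period of the transfer ellipse is t = π√(a_t³/μ) = 1.61571×10^8 s.
The target's mean motion on its circular orbit is ω₂ = √(μ/r₂³) = 8.79780×10^-9 rad/s.
Angle swept by the target during transfer: ω₂·t = 1.42147 rad = 81.44°.
The spacecraft traverses 180° on the transfer ellipse, so the target must lead by 180° − 81.44° = 98.6°.

φ = 98.6°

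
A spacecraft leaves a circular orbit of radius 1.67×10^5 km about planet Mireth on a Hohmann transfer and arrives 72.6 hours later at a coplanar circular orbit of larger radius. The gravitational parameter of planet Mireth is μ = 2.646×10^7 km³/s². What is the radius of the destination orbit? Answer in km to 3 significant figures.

Transfer time t = 72.6 hours = 2.6136×10^5 s, and t = π√(a_t³/μ).
So a_t = (μ t²/π²)^(1/3) = (2.646×10^7 × (2.6136×10^5)² / π²)^(1/3) = 5.6788×10^5 km.
Since a_t = (r₁ + r₂)/2, r₂ = 2a_t − r₁ = 2×5.6788×10^5 − 1.670×10^5 = 9.6876×10^5 km.

r₂ = 9.69×10^5 km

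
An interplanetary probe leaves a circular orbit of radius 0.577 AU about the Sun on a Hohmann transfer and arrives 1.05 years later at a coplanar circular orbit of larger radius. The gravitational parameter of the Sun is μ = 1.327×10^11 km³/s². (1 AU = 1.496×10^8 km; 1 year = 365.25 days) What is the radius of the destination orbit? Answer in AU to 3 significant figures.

In km: r₁ = 0.577 × 1.496×10^8 = 8.63192×10^7 km.
Transfer time t = 1.05 years × 365.25 × 86400 s = 3.313548×10^7 s, and t = π√(a_t³/μ).
So a_t = (μ t²/π²)^(1/3) = (1.327×10^11 × (3.313548×10^7)² / π²)^(1/3) = 2.4531×10^8 km.
Since a_t = (r₁ + r₂)/2, r₂ = 2a_t − r₁ = 2×2.4531×10^8 − 8.63192×10^7 = 4.043008×10^8 km.
In AU: r₂ = 4.043008×10^8 / 1.496×10^8 = 2.70 AU.

r₂ = 2.70 AU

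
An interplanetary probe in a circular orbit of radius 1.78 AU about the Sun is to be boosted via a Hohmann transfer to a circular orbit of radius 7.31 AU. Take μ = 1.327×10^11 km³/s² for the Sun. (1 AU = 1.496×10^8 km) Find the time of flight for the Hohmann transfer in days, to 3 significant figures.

In km: r₁ = 1.78 × 1.496×10^8 = 2.66288×10^8 km; r₂ = 7.31 × 1.496×10^8 = 1.093576×10^9 km.
The Hohmann ellipse has a_t = (r₁ + r₂)/2 = 6.79932×10^8 km.
By Kepler's third law the transfer-orbit period is T = 2π√(a_t³/μ), so t = T/2 = 1.529×10^8 s.
Converting: 1.529×10^8 s ÷ 86400 s/day = 1770 days.

t = 1770 days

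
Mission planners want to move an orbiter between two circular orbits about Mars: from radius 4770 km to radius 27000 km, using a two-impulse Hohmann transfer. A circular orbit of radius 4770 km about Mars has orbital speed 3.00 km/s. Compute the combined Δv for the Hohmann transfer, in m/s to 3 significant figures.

Δv = 1480 m/s

From the circular-orbit relation v² = μ/r at r = 4770 km: μ = v²r = (3.00)² × 4770 = 42930.0 km³/s².
The Hohmann ellipse has a_t = (r₁ + r₂)/2 = 15885 km.
At r₁ the circular-orbit speed is v₁ = √(μ/r₁) = 3.0000 km/s.
Transfer-orbit speed at r₁ (vis-viva equation): v_p = √[μ(2/r₁ − 1/a_t)] = 3.9112 km/s.
First burn Δv₁ = |v_p − v₁| = 0.9112 km/s.
At r₂, v₂ = √(μ/r₂) = 1.261 km/s.
Transfer-orbit speed at r₂: v_a = √[μ(2/r₂ − 1/a_t)] = 0.6910 km/s.
Second burn Δv₂ = |v₂ − v_a| = 0.5700 km/s.
Total Δv = Δv₁ + Δv₂ = 1.481 km/s.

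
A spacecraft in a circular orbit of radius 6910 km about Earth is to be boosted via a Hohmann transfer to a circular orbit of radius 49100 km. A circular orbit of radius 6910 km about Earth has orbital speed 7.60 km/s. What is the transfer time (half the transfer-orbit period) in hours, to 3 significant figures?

From the circular-orbit relation v² = μ/r at r = 6910 km: μ = v²r = (7.60)² × 6910 = 3.99122×10^5 km³/s².
Semi-major axis of the transfer orbit: a_t = (6910 + 49100)/2 = 28005 km.
By Kepler's third law the transfer-orbit period is T = 2π√(a_t³/μ), so t = T/2 = 23305 s.
Converting: 23305 s ÷ 3600 s/hour = 6.47 hours.

t = 6.47 hours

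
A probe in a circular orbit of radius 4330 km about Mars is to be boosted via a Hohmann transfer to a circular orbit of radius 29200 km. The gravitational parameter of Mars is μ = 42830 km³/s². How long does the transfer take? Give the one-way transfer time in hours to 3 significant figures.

t = 9.15 hours

Transfer-ellipse semi-major axis a_t = (r₁ + r₂)/2 = (4330 + 29200)/2 = 16765 km.
Half the transfer-orbit period gives t = π√(a_t³/μ) = 32950 s.
Converting: 32950 s ÷ 3600 s/hour = 9.15 hours.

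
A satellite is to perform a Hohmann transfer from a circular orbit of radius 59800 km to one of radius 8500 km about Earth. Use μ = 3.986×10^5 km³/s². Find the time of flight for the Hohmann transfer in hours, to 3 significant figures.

t = 8.72 hours

The Hohmann ellipse has a_t = (r₁ + r₂)/2 = 34150 km.
Half the transfer-orbit period gives t = π√(a_t³/μ) = 31400 s.
Converting: 31400 s ÷ 3600 s/hour = 8.72 hours.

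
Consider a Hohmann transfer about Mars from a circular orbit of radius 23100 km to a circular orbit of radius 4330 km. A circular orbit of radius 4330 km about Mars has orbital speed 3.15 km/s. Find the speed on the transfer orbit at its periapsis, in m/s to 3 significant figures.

v = 4090 m/s

From the circular-orbit relation v² = μ/r at r = 4330 km: μ = v²r = (3.15)² × 4330 = 42964.4 km³/s².
The Hohmann ellipse has a_t = (r₁ + r₂)/2 = 13715 km.
At periapsis, r = 4330 km.
Vis-viva: v = √[μ(2/r − 1/a_t)] = √[42964.4 × (2/4330 − 1/13715)] = 4.088 km/s.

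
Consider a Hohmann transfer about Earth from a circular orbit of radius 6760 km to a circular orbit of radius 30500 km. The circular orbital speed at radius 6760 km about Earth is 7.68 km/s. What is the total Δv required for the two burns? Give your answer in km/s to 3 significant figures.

From the circular-orbit relation v² = μ/r at r = 6760 km: μ = v²r = (7.68)² × 6760 = 3.98721×10^5 km³/s².
The Hohmann ellipse has a_t = (r₁ + r₂)/2 = 18630 km.
Circular speed at r₁: v₁ = √(μ/r₁) = √(3.98721×10^5/6760) = 7.6800 km/s.
On the transfer ellipse at r₁, vis-viva equation gives v_p = √[μ(2/r₁ − 1/a_t)] = 9.8266 km/s.
First burn Δv₁ = |v_p − v₁| = 2.1466 km/s.
Circular speed at r₂: v₂ = √(μ/r₂) = 3.61564 km/s.
Transfer-orbit speed at r₂: v_a = √[μ(2/r₂ − 1/a_t)] = 2.17797 km/s.
Second burn Δv₂ = |v₂ − v_a| = 1.4377 km/s.
Total Δv = Δv₁ + Δv₂ = 3.584 km/s.

Δv = 3.58 km/s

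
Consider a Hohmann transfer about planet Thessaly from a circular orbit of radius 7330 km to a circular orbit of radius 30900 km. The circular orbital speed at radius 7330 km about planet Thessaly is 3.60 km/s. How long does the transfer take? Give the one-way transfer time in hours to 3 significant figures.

t = 7.48 hours

From the circular-orbit relation v² = μ/r at r = 7330 km: μ = v²r = (3.60)² × 7330 = 94996.8 km³/s².
The Hohmann ellipse has a_t = (r₁ + r₂)/2 = 19115 km.
By Kepler's third law the transfer-orbit period is T = 2π√(a_t³/μ), so t = T/2 = 26940 s.
Converting: 26940 s ÷ 3600 s/hour = 7.48 hours.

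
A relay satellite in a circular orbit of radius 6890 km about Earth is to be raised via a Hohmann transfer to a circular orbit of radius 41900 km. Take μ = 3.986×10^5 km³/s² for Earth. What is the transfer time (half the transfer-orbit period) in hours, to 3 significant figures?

Semi-major axis of the transfer orbit: a_t = (6890 + 41900)/2 = 24395 km.
By Kepler's third law the transfer-orbit period is T = 2π√(a_t³/μ), so t = T/2 = 18960 s.
Converting: 18960 s ÷ 3600 s/hour = 5.27 hours.

t = 5.27 hours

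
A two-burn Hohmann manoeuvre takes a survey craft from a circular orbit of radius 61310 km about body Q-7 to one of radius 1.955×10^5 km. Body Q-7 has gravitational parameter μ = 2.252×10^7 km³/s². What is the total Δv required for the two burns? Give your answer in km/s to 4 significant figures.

Δv = 7.799 km/s

Transfer-ellipse semi-major axis a_t = (r₁ + r₂)/2 = (61310 + 1.955×10^5)/2 = 1.28405×10^5 km.
Circular speed at r₁: v₁ = √(μ/r₁) = √(2.252×10^7/61310) = 19.165 km/s.
Transfer-orbit speed at r₁ (v² = μ(2/r − 1/a)): v_p = √[μ(2/r₁ − 1/a_t)] = 23.648 km/s.
First burn Δv₁ = |v_p − v₁| = 4.483 km/s.
Circular speed at r₂: v₂ = √(μ/r₂) = 10.7327 km/s.
Transfer-orbit speed at r₂: v_a = √[μ(2/r₂ − 1/a_t)] = 7.41627 km/s.
Second burn Δv₂ = |v₂ − v_a| = 3.316 km/s.
Total Δv = Δv₁ + Δv₂ = 7.799 km/s.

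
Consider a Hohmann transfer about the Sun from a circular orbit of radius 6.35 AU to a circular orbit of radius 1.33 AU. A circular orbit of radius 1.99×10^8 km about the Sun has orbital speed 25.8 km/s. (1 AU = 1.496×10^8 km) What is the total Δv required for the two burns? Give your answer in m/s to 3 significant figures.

From the circular-orbit relation v² = μ/r at r = 1.99×10^8 km: μ = v²r = (25.8)² × 1.99×10^8 = 1.32462×10^11 km³/s².
In km: r₁ = 6.35 × 1.496×10^8 = 9.4996×10^8 km; r₂ = 1.33 × 1.496×10^8 = 1.98968×10^8 km.
Semi-major axis of the transfer orbit: a_t = (9.4996×10^8 + 1.98968×10^8)/2 = 5.74464×10^8 km.
At r₁ the circular-orbit speed is v₁ = √(μ/r₁) = 11.8085 km/s.
Transfer-orbit speed at r₁ (vis-viva equation): v_a = √[μ(2/r₁ − 1/a_t)] = 6.94950 km/s.
First burn Δv₁ = |v_a − v₁| = 4.859 km/s.
Circular speed at r₂: v₂ = √(μ/r₂) = 25.802 km/s.
Transfer-orbit speed at r₂: v_p = √[μ(2/r₂ − 1/a_t)] = 33.180 km/s.
Second burn Δv₂ = |v₂ − v_p| = 7.378 km/s.
Δv = Δv₁ + Δv₂ = 4.859 + 7.378 = 12.24 km/s.

Δv = 12200 m/s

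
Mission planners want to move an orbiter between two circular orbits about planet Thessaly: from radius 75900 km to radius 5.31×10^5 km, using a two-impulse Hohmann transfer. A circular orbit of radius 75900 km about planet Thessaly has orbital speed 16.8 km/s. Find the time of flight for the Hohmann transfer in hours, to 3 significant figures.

From the circular-orbit relation v² = μ/r at r = 75900 km: μ = v²r = (16.8)² × 75900 = 2.14220×10^7 km³/s².
Semi-major axis of the transfer orbit: a_t = (75900 + 5.310×10^5)/2 = 3.0345×10^5 km.
Transfer time t = π√(a_t³/μ) = π√((3.0345×10^5)³ / 2.14220×10^7) = 1.135×10^5 s.
Converting: 1.135×10^5 s ÷ 3600 s/hour = 31.5 hours.

t = 31.5 hours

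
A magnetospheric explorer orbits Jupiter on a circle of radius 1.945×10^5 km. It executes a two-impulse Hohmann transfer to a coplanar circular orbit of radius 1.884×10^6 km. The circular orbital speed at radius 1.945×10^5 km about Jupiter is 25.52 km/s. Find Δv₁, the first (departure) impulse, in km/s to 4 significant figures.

Δv₁ = 8.841 km/s

From the circular-orbit relation v² = μ/r at r = 1.945×10^5 km: μ = v²r = (25.52)² × 1.945×10^5 = 1.26672×10^8 km³/s².
Transfer-ellipse semi-major axis a_t = (r₁ + r₂)/2 = (1.945×10^5 + 1.884×10^6)/2 = 1.03925×10^6 km.
Circular speed at r = 1.945×10^5 km: v_c = √(μ/r) = 25.520 km/s.
Vis-viva on the transfer ellipse at r = 1.945×10^5 km gives v_t = √[μ(2/r − 1/a_t)] = 34.361 km/s.
Δv₁ = |v_t − v_c| = |34.361 − 25.520| = 8.841 km/s.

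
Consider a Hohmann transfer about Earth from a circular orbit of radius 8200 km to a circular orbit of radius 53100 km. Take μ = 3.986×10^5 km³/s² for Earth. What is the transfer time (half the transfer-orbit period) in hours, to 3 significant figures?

Transfer-ellipse semi-major axis a_t = (r₁ + r₂)/2 = (8200 + 53100)/2 = 30650 km.
Transfer time t = π√(a_t³/μ) = π√((30650)³ / 3.986×10^5) = 26700 s.
Converting: 26700 s ÷ 3600 s/hour = 7.42 hours.

t = 7.42 hours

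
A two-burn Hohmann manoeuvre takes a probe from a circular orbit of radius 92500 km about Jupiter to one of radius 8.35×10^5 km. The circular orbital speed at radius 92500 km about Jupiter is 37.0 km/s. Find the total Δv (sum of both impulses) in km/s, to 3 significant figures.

From the circular-orbit relation v² = μ/r at r = 92500 km: μ = v²r = (37.0)² × 92500 = 1.26632×10^8 km³/s².
Transfer-ellipse semi-major axis a_t = (r₁ + r₂)/2 = (92500 + 8.350×10^5)/2 = 4.6375×10^5 km.
At r₁ the circular-orbit speed is v₁ = √(μ/r₁) = 37.000 km/s.
Transfer-orbit speed at r₁ (v² = μ(2/r − 1/a)): v_p = √[μ(2/r₁ − 1/a_t)] = 49.648 km/s.
First burn Δv₁ = |v_p − v₁| = 12.648 km/s.
Circular speed at r₂: v₂ = √(μ/r₂) = 12.31486 km/s.
Transfer-orbit speed at r₂: v_a = √[μ(2/r₂ − 1/a_t)] = 5.499944 km/s.
Second burn Δv₂ = |v₂ − v_a| = 6.8149 km/s.
Total Δv = Δv₁ + Δv₂ = 19.46 km/s.

Δv = 19.5 km/s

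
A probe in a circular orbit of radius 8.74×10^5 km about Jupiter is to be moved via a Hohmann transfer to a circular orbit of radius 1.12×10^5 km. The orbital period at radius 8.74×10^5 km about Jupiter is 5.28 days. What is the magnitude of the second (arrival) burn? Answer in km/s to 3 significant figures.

Δv₂ = 11.1 km/s

From Kepler's third law T² = 4π²r³/μ at r = 8.74×10^5 km, T = 5.28 days = 5.28 × 86400 s = 4.56192×10^5 s: μ = 4π²r³/T² = 1.26648×10^8 km³/s².
Semi-major axis of the transfer orbit: a_t = (8.740×10^5 + 1.120×10^5)/2 = 4.930×10^5 km.
Circular speed at r = 1.120×10^5 km: v_c = √(μ/r) = 33.627 km/s.
Vis-viva on the transfer ellipse at r = 1.120×10^5 km gives v_t = √[μ(2/r − 1/a_t)] = 44.774 km/s.
Δv₂ = |v_t − v_c| = |44.774 − 33.627| = 11.15 km/s.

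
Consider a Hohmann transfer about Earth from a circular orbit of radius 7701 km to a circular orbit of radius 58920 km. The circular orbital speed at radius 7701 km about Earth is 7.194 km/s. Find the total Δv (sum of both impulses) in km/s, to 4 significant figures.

Δv = 3.724 km/s

From the circular-orbit relation v² = μ/r at r = 7701 km: μ = v²r = (7.194)² × 7701 = 3.98555×10^5 km³/s².
Transfer-ellipse semi-major axis a_t = (r₁ + r₂)/2 = (7701 + 58920)/2 = 33310.5 km.
At r₁ the circular-orbit speed is v₁ = √(μ/r₁) = 7.194 km/s.
Transfer-orbit speed at r₁ (v² = μ(2/r − 1/a)): v_p = √[μ(2/r₁ − 1/a_t)] = 9.568 km/s.
First burn Δv₁ = |v_p − v₁| = 2.374 km/s.
Circular speed at r₂: v₂ = √(μ/r₂) = 2.601 km/s.
Transfer-orbit speed at r₂: v_a = √[μ(2/r₂ − 1/a_t)] = 1.251 km/s.
Second burn Δv₂ = |v₂ − v_a| = 1.350 km/s.
Δv = Δv₁ + Δv₂ = 2.374 + 1.350 = 3.724 km/s.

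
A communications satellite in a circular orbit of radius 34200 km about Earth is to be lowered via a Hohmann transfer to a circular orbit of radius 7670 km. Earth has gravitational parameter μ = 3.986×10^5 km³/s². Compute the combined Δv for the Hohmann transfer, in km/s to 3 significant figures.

Δv = 3.35 km/s

Semi-major axis of the transfer orbit: a_t = (34200 + 7670)/2 = 20935 km.
Circular speed at r₁: v₁ = √(μ/r₁) = √(3.986×10^5/34200) = 3.414 km/s.
Transfer-orbit speed at r₁ (vis-viva): v_a = √[μ(2/r₁ − 1/a_t)] = 2.066 km/s.
First burn Δv₁ = |v_a − v₁| = 1.348 km/s.
Circular speed at r₂: v₂ = √(μ/r₂) = 7.209 km/s.
Transfer-orbit speed at r₂: v_p = √[μ(2/r₂ − 1/a_t)] = 9.214 km/s.
Second burn Δv₂ = |v₂ − v_p| = 2.005 km/s.
Δv = Δv₁ + Δv₂ = 1.348 + 2.005 = 3.353 km/s.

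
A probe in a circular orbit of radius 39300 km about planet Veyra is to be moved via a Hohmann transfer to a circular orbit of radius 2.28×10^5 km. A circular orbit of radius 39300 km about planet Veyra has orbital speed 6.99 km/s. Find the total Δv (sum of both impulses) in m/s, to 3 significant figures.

From the circular-orbit relation v² = μ/r at r = 39300 km: μ = v²r = (6.99)² × 39300 = 1.92020×10^6 km³/s².
The Hohmann ellipse has a_t = (r₁ + r₂)/2 = 1.3365×10^5 km.
At r₁ the circular-orbit speed is v₁ = √(μ/r₁) = 6.990 km/s.
Transfer-orbit speed at r₁ (v² = μ(2/r − 1/a)): v_p = √[μ(2/r₁ − 1/a_t)] = 9.130 km/s.
First burn Δv₁ = |v_p − v₁| = 2.140 km/s.
At r₂, v₂ = √(μ/r₂) = 2.902 km/s.
Transfer-orbit speed at r₂: v_a = √[μ(2/r₂ − 1/a_t)] = 1.574 km/s.
Second burn Δv₂ = |v₂ − v_a| = 1.328 km/s.
Δv = Δv₁ + Δv₂ = 2.140 + 1.328 = 3.468 km/s.

Δv = 3470 m/s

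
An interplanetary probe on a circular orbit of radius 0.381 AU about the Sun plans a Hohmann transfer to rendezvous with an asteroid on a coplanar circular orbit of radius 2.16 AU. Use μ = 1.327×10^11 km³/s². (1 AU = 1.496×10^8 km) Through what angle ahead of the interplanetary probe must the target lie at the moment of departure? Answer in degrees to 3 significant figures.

In km: r₁ = 0.381 × 1.496×10^8 = 5.69976×10^7 km; r₂ = 2.16 × 1.496×10^8 = 3.23136×10^8 km.
Semi-major axis of the transfer orbit: a_t = (5.69976×10^7 + 3.23136×10^8)/2 = 1.900668×10^8 km.
Transfer time t = π√(a_t³/μ) = 2.260×10^7 s.
Target angular speed ω₂ = √(μ/r₂³) = 6.271×10^-8 rad/s.
Angle swept by the target during transfer: ω₂·t = 1.4172 rad = 81.20°.
Arrival is 180° from departure on the ellipse, so φ = 180° − 81.20° = 98.8°.

φ = 98.8°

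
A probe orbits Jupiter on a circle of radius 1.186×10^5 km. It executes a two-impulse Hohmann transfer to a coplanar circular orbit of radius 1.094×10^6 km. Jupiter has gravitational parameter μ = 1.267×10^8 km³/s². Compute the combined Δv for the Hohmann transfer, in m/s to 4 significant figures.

Transfer-ellipse semi-major axis a_t = (r₁ + r₂)/2 = (1.186×10^5 + 1.094×10^6)/2 = 6.063×10^5 km.
Circular speed at r₁: v₁ = √(μ/r₁) = √(1.267×10^8/1.186×10^5) = 32.68 km/s.
Transfer-orbit speed at r₁ (vis-viva equation): v_p = √[μ(2/r₁ − 1/a_t)] = 43.90 km/s.
First burn Δv₁ = |v_p − v₁| = 11.22 km/s.
Circular speed at r₂: v₂ = √(μ/r₂) = 10.762 km/s.
Transfer-orbit speed at r₂: v_a = √[μ(2/r₂ − 1/a_t)] = 4.7597 km/s.
Second burn Δv₂ = |v₂ − v_a| = 6.002 km/s.
Δv = Δv₁ + Δv₂ = 11.22 + 6.002 = 17.22 km/s.

Δv = 17220 m/s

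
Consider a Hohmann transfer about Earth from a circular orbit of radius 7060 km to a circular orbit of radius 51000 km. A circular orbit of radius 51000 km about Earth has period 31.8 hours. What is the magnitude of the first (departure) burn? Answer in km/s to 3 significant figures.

From Kepler's third law T² = 4π²r³/μ at r = 51000 km, T = 31.8 hours = 31.8 × 3600 s = 1.1448×10^5 s: μ = 4π²r³/T² = 3.99587×10^5 km³/s².
Semi-major axis of the transfer orbit: a_t = (7060 + 51000)/2 = 29030 km.
Circular speed at r = 7060 km: v_c = √(μ/r) = 7.5232 km/s.
Transfer-orbit speed at the same r (vis-viva, a = a_t): v_t = √[μ(2/r − 1/a_t)] = 9.9716 km/s.
Δv₁ = |v_t − v_c| = |9.9716 − 7.5232| = 2.448 km/s.

Δv₁ = 2.45 km/s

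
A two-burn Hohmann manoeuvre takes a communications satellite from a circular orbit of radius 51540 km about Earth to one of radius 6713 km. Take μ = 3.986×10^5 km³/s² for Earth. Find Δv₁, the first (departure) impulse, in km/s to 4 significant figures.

Δv₁ = 1.446 km/s

Transfer-ellipse semi-major axis a_t = (r₁ + r₂)/2 = (51540 + 6713)/2 = 29126.5 km.
Circular speed at r = 51540 km: v_c = √(μ/r) = 2.781 km/s.
Vis-viva on the transfer ellipse at r = 51540 km gives v_t = √[μ(2/r − 1/a_t)] = 1.335 km/s.
Δv₁ = |v_t − v_c| = |1.335 − 2.781| = 1.446 km/s.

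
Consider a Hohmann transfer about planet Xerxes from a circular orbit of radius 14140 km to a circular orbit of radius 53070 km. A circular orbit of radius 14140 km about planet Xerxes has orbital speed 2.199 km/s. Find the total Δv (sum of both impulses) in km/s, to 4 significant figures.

From the circular-orbit relation v² = μ/r at r = 14140 km: μ = v²r = (2.199)² × 14140 = 68375.4 km³/s².
Transfer-ellipse semi-major axis a_t = (r₁ + r₂)/2 = (14140 + 53070)/2 = 33605 km.
At r₁ the circular-orbit speed is v₁ = √(μ/r₁) = 2.1990 km/s.
On the transfer ellipse at r₁, vis-viva gives v_p = √[μ(2/r₁ − 1/a_t)] = 2.7634 km/s.
First burn Δv₁ = |v_p − v₁| = 0.5644 km/s.
Circular speed at r₂: v₂ = √(μ/r₂) = 1.1351 km/s.
Transfer-orbit speed at r₂: v_a = √[μ(2/r₂ − 1/a_t)] = 0.73629 km/s.
Second burn Δv₂ = |v₂ − v_a| = 0.3988 km/s.
Total Δv = Δv₁ + Δv₂ = 0.9632 km/s.

Δv = 0.9632 km/s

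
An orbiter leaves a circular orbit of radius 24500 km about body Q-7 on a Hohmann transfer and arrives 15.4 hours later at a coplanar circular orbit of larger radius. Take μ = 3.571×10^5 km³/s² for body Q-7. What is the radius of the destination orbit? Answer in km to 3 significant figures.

r₂ = 71700 km

Transfer time t = 15.4 hours = 55440 s, and t = π√(a_t³/μ).
So a_t = (μ t²/π²)^(1/3) = (3.571×10^5 × (55440)² / π²)^(1/3) = 48089 km.
Since a_t = (r₁ + r₂)/2, r₂ = 2a_t − r₁ = 2×48089 − 24500 = 71678 km.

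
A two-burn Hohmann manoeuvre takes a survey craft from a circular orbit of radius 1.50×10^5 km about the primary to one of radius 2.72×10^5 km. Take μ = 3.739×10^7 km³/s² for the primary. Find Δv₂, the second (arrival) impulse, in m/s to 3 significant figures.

Δv₂ = 1840 m/s

The Hohmann ellipse has a_t = (r₁ + r₂)/2 = 2.110×10^5 km.
Circular speed at r = 2.720×10^5 km: v_c = √(μ/r) = 11.7245 km/s.
Transfer-orbit speed at the same r (vis-viva, a = a_t): v_t = √[μ(2/r − 1/a_t)] = 9.88548 km/s.
Δv₂ = |v_t − v_c| = |9.88548 − 11.7245| = 1.839 km/s.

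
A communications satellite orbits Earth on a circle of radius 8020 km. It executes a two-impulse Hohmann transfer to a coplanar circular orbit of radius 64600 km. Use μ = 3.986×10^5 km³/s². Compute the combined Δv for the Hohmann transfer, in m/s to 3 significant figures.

Δv = 3670 m/s

Semi-major axis of the transfer orbit: a_t = (8020 + 64600)/2 = 36310 km.
At r₁ the circular-orbit speed is v₁ = √(μ/r₁) = 7.0499 km/s.
Transfer-orbit speed at r₁ (v² = μ(2/r − 1/a)): v_p = √[μ(2/r₁ − 1/a_t)] = 9.4034 km/s.
First burn Δv₁ = |v_p − v₁| = 2.3535 km/s.
At r₂, v₂ = √(μ/r₂) = 2.4840 km/s.
Transfer-orbit speed at r₂: v_a = √[μ(2/r₂ − 1/a_t)] = 1.1674 km/s.
Second burn Δv₂ = |v₂ − v_a| = 1.3166 km/s.
Δv = Δv₁ + Δv₂ = 2.3535 + 1.3166 = 3.670 km/s.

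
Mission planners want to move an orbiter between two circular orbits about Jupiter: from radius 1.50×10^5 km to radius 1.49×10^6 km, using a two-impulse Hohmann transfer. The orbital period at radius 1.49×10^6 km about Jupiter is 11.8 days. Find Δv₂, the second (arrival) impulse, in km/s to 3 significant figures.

From Kepler's third law T² = 4π²r³/μ at r = 1.49×10^6 km, T = 11.8 days = 11.8 × 86400 s = 1.01952×10^6 s: μ = 4π²r³/T² = 1.25640×10^8 km³/s².
The Hohmann ellipse has a_t = (r₁ + r₂)/2 = 8.200×10^5 km.
On the circular orbit at r = 1.490×10^6 km, v_c = √(μ/r) = 9.1827 km/s.
Transfer-orbit speed at the same r (vis-viva, a = a_t): v_t = √[μ(2/r − 1/a_t)] = 3.9274 km/s.
Δv₂ = |v_t − v_c| = |3.9274 − 9.1827| = 5.255 km/s.

Δv₂ = 5.26 km/s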